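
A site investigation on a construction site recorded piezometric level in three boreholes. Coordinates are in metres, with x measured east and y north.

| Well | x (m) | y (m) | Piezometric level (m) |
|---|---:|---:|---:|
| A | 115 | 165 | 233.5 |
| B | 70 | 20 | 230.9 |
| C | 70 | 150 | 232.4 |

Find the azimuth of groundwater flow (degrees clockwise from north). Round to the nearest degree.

241°

Taking A as reference: B−A = (-45, -145, -2.6); C−A = (-45, -15, -1.1).
Solve a·Δx + b·Δy = Δh: det = (-45)·(-15) − (-45)·(-145) = -5850.
∂h/∂x = [(-2.6)·(-15) − (-1.1)·(-145)] / -5850 = +0.02060
∂h/∂y = [(-45)·(-1.1) − (-45)·(-2.6)] / -5850 = +0.01154
Flow direction (−∇h) has components (-0.02060 E, -0.01154 N).
Azimuth = atan2(E, N) = atan2(-0.02060, -0.01154) = 240.7° ≈ 241°.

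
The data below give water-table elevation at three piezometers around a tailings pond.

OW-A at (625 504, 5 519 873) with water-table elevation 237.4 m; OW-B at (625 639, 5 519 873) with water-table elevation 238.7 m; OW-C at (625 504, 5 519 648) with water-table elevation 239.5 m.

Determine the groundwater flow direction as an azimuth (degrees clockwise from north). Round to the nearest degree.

∂h/∂x = (238.7 − 237.4) / (625639 − 625504) = +0.009630
∂h/∂y = (239.5 − 237.4) / (5519648 − 5519873) = -0.009333
Flow direction (−∇h) has components (-0.009630 E, +0.009333 N).
Azimuth = atan2(E, N) = atan2(-0.009630, +0.009333) = 314.1° ≈ 314°.

314°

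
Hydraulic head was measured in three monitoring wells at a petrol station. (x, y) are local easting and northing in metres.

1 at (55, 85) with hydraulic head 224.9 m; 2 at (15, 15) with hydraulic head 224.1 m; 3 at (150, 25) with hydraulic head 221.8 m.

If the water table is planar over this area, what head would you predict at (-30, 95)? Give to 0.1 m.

226.7 m

Taking 1 as reference: 2−1 = (-40, -70, -0.8); 3−1 = (95, -60, -3.1).
Determinant of the coordinate differences = (-40)·(-60) − 95·(-70) = 9050.
∂h/∂x = [(-0.8)·(-60) − (-3.1)·(-70)] / 9050 = -0.01867
∂h/∂y = [(-40)·(-3.1) − 95·(-0.8)] / 9050 = +0.02210
h(-30, 95) = 224.9 + (-0.01867)·(-85) + (+0.02210)·(10) = 224.9 +1.587 +0.221 = 226.708 m.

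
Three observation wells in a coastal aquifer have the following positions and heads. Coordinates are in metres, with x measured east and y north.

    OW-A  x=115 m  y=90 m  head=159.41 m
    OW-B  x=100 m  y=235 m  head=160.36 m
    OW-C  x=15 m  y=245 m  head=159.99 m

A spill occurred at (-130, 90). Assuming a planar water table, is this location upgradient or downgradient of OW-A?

downgradient

Differences from OW-A: to OW-B (Δx, Δy, Δh) = (-15, 145, +0.95); to OW-C = (-100, 155, +0.58).
Solve a·Δx + b·Δy = Δh: det = (-15)·155 − (-100)·145 = 12175.
∂h/∂x = [(+0.95)·155 − (+0.58)·145] / 12175 = +0.005187
∂h/∂y = [(-15)·(+0.58) − (-100)·(+0.95)] / 12175 = +0.007088
Head at (-130, 90) = 159.41 + (+0.005187)·(-245) + (+0.007088)·(0) = 158.14 m.
That is lower than the 159.41 m at OW-A, so the point is downgradient.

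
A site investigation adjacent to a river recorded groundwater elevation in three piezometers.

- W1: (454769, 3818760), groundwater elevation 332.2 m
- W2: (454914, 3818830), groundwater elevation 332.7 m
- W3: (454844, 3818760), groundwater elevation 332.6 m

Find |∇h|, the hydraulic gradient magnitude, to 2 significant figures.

With h = a·x + b·y + c and W1 as origin, the differences give:
  145·a + 70·b = +0.5
  75·a + 0·b = +0.4
Eliminate b (×0 and ×70, subtract): -5250·a = -28.00 → a = ∂h/∂x = +0.005333
Back-substitute: b = ∂h/∂y = -0.003905.
|∇h| = √(0.005333² + -0.003905²) = 0.00661

0.0066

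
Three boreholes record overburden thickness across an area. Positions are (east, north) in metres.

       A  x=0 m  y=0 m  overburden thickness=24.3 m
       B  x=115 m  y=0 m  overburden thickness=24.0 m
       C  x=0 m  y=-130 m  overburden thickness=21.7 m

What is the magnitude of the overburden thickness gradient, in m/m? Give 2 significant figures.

∂d/∂x = (24.0 − 24.3) / (115 − 0) = -0.002609
∂d/∂y = (21.7 − 24.3) / (-130 − 0) = +0.02000
|∇f| = √(-0.002609² + 0.02000²) = 0.02017 m/m

0.020 m/m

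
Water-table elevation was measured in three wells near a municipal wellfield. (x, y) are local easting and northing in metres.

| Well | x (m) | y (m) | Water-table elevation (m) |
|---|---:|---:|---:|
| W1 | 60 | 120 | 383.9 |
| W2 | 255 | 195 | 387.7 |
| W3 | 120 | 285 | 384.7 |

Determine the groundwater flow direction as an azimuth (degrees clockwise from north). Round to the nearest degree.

277°

Taking W1 as reference: W2−W1 = (195, 75, +3.8); W3−W1 = (60, 165, +0.8).
Solve a·Δx + b·Δy = Δh: det = 195·165 − 60·75 = 27675.
∂h/∂x = [(+3.8)·165 − (+0.8)·75] / 27675 = +0.02049
∂h/∂y = [195·(+0.8) − 60·(+3.8)] / 27675 = -0.002602
Flow direction (−∇h) has components (-0.02049 E, +0.002602 N).
Azimuth = atan2(E, N) = atan2(-0.02049, +0.002602) = 277.2° ≈ 277°.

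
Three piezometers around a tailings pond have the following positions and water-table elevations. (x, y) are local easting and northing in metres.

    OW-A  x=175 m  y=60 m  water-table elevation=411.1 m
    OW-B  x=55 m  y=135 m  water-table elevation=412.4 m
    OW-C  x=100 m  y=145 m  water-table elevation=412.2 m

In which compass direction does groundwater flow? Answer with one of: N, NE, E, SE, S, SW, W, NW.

SE

With h = a·x + b·y + c and OW-A as origin, the differences give:
  (-120)·a + 75·b = +1.3
  (-75)·a + 85·b = +1.1
Eliminate b (×85 and ×75, subtract): -4575·a = 28.00 → a = ∂h/∂x = -0.006120
Back-substitute: b = ∂h/∂y = +0.007541.
Flow = −∇h = (+0.006120 east, -0.007541 north), which points southeast.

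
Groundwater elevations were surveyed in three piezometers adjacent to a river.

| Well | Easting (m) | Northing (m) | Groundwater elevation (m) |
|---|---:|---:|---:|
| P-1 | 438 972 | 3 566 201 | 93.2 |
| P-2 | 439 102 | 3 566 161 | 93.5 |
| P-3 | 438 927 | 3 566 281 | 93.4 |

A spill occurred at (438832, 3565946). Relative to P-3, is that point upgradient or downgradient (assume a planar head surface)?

Three-point gradient (reference P-1): Δ to P-2 = (130, -40, +0.3), Δ to P-3 = (-45, 80, +0.2).
∂h/∂x = +0.003721, ∂h/∂y = +0.004593 (det = 8600).
Head at (438832, 3565946) = 93.2 + (+0.003721)·(-140) + (+0.004593)·(-255) = 91.51 m.
That is lower than the 93.4 m at P-3, so the point is downgradient.

downgradient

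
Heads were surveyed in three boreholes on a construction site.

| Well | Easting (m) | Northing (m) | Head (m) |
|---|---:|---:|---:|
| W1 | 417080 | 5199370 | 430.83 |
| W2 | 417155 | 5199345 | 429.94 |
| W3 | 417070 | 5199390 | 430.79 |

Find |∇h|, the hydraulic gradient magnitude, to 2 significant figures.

With h = a·x + b·y + c and W1 as origin, the differences give:
  75·a + (-25)·b = -0.89
  (-10)·a + 20·b = -0.04
Eliminate b (×20 and ×(-25), subtract): 1250·a = -18.800 → a = ∂h/∂x = -0.01504
Back-substitute: b = ∂h/∂y = -0.009520.
|∇h| = √(-0.01504² + -0.009520²) = 0.0178

0.018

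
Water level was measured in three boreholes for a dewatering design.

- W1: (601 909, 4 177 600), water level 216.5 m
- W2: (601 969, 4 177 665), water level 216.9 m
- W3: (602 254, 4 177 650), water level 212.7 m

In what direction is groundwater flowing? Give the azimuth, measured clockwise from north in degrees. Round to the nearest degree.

Taking W1 as reference: W2−W1 = (60, 65, +0.4); W3−W1 = (345, 50, -3.8).
Solve a·Δx + b·Δy = Δh: det = 60·50 − 345·65 = -19425.
∂h/∂x = [(+0.4)·50 − (-3.8)·65] / -19425 = -0.01375
∂h/∂y = [60·(-3.8) − 345·(+0.4)] / -19425 = +0.01884
Flow direction (−∇h) has components (+0.01375 E, -0.01884 N).
Azimuth = atan2(E, N) = atan2(+0.01375, -0.01884) = 143.9° ≈ 144°.

144°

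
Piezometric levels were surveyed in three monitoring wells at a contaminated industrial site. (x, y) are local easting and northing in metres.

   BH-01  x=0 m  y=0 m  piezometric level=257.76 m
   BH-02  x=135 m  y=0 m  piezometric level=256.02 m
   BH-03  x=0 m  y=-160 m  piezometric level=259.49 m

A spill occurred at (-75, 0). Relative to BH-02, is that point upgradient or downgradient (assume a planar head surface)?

upgradient

∂h/∂x = (256.02 − 257.76) / (135 − 0) = -0.01289
∂h/∂y = (259.49 − 257.76) / (-160 − 0) = -0.01081
Head at (-75, 0) = 257.76 + (-0.01289)·(-75) + (-0.01081)·(0) = 258.73 m.
That is higher than the 256.02 m at BH-02, so the point is upgradient.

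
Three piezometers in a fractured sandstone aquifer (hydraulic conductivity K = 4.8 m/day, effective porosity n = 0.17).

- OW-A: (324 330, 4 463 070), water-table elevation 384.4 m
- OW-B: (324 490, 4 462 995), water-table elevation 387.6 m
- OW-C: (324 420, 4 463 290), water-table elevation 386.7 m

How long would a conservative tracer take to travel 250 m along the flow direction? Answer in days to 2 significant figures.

With h = a·x + b·y + c and OW-A as origin, the differences give:
  160·a + (-75)·b = +3.2
  90·a + 220·b = +2.3
Eliminate b (×220 and ×(-75), subtract): 41950·a = 876.50 → a = ∂h/∂x = +0.02089
Back-substitute: b = ∂h/∂y = +0.001907.
|∇h| = √(0.02089² + 0.001907²) = 0.02098
Seepage velocity v = K·i/n = 4.8 × 0.02098 / 0.17 = 0.5924 m/day.
t = 250 / 0.5924 = 422 days.

420 days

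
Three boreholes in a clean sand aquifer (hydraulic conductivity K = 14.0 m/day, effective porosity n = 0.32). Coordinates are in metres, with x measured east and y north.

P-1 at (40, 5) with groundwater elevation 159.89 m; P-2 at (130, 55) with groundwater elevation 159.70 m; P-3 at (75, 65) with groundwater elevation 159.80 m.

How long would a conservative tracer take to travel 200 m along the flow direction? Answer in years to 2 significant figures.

With h = a·x + b·y + c and P-1 as origin, the differences give:
  90·a + 50·b = -0.19
  35·a + 60·b = -0.09
Eliminate b (×60 and ×50, subtract): 3650·a = -6.900 → a = ∂h/∂x = -0.001890
Back-substitute: b = ∂h/∂y = -0.0003973.
|∇h| = √(-0.001890² + -0.0003973²) = 0.001931
Seepage velocity v = K·i/n = 14.0 × 0.001931 / 0.32 = 0.08448 m/day.
t = 200 / 0.08448 = 2367 days = 6.48 years.

6.5 years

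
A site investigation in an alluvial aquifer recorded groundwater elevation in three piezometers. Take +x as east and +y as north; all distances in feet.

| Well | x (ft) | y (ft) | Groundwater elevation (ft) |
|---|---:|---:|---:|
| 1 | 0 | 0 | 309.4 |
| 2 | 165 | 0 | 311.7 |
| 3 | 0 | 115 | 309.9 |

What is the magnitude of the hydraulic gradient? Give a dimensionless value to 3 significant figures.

∂h/∂x = (311.7 − 309.4) / (165 − 0) = +0.01394
∂h/∂y = (309.9 − 309.4) / (115 − 0) = +0.004348
|∇h| = √(0.01394² + 0.004348²) = 0.0146

0.0146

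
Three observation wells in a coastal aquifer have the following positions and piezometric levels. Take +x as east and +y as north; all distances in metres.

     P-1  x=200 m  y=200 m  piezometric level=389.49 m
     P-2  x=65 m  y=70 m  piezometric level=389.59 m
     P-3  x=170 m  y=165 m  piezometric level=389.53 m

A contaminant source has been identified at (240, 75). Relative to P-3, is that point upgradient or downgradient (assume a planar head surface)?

upgradient

With h = a·x + b·y + c and P-1 as origin, the differences give:
  (-135)·a + (-130)·b = +0.10
  (-30)·a + (-35)·b = +0.04
Eliminate b (×(-35) and ×(-130), subtract): 825·a = 1.700 → a = ∂h/∂x = +0.002061
Back-substitute: b = ∂h/∂y = -0.002909.
Head at (240, 75) = 389.49 + (+0.002061)·(40) + (-0.002909)·(-125) = 389.94 m.
That is higher than the 389.53 m at P-3, so the point is upgradient.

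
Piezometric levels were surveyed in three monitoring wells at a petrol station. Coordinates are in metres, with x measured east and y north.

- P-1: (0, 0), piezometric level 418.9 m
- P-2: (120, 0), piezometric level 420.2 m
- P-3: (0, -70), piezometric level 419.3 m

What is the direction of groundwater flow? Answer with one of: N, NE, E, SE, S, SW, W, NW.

∂h/∂x = (420.2 − 418.9) / (120 − 0) = +0.01083
∂h/∂y = (419.3 − 418.9) / (-70 − 0) = -0.005714
Flow = −∇h = (-0.01083 east, +0.005714 north), which points northwest.

NW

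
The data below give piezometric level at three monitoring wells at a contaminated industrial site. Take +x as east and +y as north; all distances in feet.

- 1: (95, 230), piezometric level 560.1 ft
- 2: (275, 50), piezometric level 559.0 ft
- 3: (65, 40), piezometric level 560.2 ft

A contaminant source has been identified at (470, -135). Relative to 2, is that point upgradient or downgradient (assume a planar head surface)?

Differences from 1: to 2 (Δx, Δy, Δh) = (180, -180, -1.1); to 3 = (-30, -190, +0.1).
Determinant of the coordinate differences = 180·(-190) − (-30)·(-180) = -39600.
∂h/∂x = [(-1.1)·(-190) − (+0.1)·(-180)] / -39600 = -0.005732
∂h/∂y = [180·(+0.1) − (-30)·(-1.1)] / -39600 = +0.0003788
Head at (470, -135) = 560.1 + (-0.005732)·(375) + (+0.0003788)·(-365) = 557.81 ft.
That is lower than the 559.0 ft at 2, so the point is downgradient.

downgradient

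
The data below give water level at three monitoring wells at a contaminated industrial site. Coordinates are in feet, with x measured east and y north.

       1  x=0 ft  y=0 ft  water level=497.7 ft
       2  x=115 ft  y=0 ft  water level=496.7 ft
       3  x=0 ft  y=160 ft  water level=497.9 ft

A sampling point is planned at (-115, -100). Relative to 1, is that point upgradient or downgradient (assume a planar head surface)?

upgradient

∂h/∂x = (496.7 − 497.7) / (115 − 0) = -0.008696
∂h/∂y = (497.9 − 497.7) / (160 − 0) = +0.001250
Head at (-115, -100) = 497.7 + (-0.008696)·(-115) + (+0.001250)·(-100) = 498.57 ft.
That is higher than the 497.7 ft at 1, so the point is upgradient.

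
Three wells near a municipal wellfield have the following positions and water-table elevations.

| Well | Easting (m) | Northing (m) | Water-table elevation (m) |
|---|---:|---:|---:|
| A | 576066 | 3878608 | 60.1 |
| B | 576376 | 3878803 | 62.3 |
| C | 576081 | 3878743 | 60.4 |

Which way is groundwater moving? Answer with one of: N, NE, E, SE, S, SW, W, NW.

Taking A as reference: B−A = (310, 195, +2.2); C−A = (15, 135, +0.3).
Solve a·Δx + b·Δy = Δh: det = 310·135 − 15·195 = 38925.
∂h/∂x = [(+2.2)·135 − (+0.3)·195] / 38925 = +0.006127
∂h/∂y = [310·(+0.3) − 15·(+2.2)] / 38925 = +0.001541
Flow = −∇h = (-0.006127 east, -0.001541 north), which points west.

W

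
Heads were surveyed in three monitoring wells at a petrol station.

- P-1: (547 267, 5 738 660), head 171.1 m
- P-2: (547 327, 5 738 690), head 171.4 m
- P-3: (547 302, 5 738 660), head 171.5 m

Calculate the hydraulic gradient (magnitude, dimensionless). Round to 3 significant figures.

Taking P-1 as reference: P-2−P-1 = (60, 30, +0.3); P-3−P-1 = (35, 0, +0.4).
Solve a·Δx + b·Δy = Δh: det = 60·0 − 35·30 = -1050.
∂h/∂x = [(+0.3)·0 − (+0.4)·30] / -1050 = +0.01143
∂h/∂y = [60·(+0.4) − 35·(+0.3)] / -1050 = -0.01286
|∇h| = √(0.01143² + -0.01286²) = 0.01721

0.0172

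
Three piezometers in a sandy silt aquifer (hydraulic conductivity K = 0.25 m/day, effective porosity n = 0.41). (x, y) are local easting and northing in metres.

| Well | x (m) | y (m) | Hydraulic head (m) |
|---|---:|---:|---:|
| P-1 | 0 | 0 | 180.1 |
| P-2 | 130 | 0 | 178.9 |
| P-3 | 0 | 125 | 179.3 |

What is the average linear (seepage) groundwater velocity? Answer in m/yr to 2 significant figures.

∂h/∂x = (178.9 − 180.1) / (130 − 0) = -0.009231
∂h/∂y = (179.3 − 180.1) / (125 − 0) = -0.006400
|∇h| = √(-0.009231² + -0.006400²) = 0.01123
Seepage velocity v = K·i/n = 0.25 × 0.01123 / 0.41 = 0.006848 m/day = 2.501 m/yr.

2.5 m/yr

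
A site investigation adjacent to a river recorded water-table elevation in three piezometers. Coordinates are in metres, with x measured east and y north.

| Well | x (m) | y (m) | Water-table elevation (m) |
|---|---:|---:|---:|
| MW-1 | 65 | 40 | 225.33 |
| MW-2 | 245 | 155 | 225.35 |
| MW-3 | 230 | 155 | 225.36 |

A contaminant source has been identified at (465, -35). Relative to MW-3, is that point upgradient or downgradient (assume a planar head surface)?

Differences from MW-1: to MW-2 (Δx, Δy, Δh) = (180, 115, +0.02); to MW-3 = (165, 115, +0.03).
Determinant of the coordinate differences = 180·115 − 165·115 = 1725.
∂h/∂x = [(+0.02)·115 − (+0.03)·115] / 1725 = -0.0006667
∂h/∂y = [180·(+0.03) − 165·(+0.02)] / 1725 = +0.001217
Head at (465, -35) = 225.33 + (-0.0006667)·(400) + (+0.001217)·(-75) = 224.97 m.
That is lower than the 225.36 m at MW-3, so the point is downgradient.

downgradient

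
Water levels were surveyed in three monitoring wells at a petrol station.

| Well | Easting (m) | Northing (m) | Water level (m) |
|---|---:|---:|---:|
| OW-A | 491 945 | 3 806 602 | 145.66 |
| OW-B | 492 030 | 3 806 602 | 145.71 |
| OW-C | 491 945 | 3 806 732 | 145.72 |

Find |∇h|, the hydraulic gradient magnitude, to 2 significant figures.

∂h/∂x = (145.71 − 145.66) / (492030 − 491945) = +0.0005882
∂h/∂y = (145.72 − 145.66) / (3806732 − 3806602) = +0.0004615
|∇h| = √(0.0005882² + 0.0004615²) = 0.0007476

0.00075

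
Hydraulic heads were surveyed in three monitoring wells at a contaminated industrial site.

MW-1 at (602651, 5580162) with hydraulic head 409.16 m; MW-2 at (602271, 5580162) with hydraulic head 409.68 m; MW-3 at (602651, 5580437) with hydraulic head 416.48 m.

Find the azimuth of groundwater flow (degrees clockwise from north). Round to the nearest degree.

∂h/∂x = (409.68 − 409.16) / (602271 − 602651) = -0.001368
∂h/∂y = (416.48 − 409.16) / (5580437 − 5580162) = +0.02662
Flow direction (−∇h) has components (+0.001368 E, -0.02662 N).
Azimuth = atan2(E, N) = atan2(+0.001368, -0.02662) = 177.1° ≈ 177°.

177°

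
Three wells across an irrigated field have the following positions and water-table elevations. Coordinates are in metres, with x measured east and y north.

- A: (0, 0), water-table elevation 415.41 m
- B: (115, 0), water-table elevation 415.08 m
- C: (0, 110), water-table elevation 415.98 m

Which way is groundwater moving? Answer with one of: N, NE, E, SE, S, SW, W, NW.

SE

∂h/∂x = (415.08 − 415.41) / (115 − 0) = -0.002870
∂h/∂y = (415.98 − 415.41) / (110 − 0) = +0.005182
Flow = −∇h = (+0.002870 east, -0.005182 north), which points southeast.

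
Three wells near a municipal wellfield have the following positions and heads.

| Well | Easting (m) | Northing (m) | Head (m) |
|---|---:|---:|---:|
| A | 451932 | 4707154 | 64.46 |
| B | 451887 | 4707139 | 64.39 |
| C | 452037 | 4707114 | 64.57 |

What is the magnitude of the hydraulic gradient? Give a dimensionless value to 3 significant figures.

Taking A as reference: B−A = (-45, -15, -0.07); C−A = (105, -40, +0.11).
Solve a·Δx + b·Δy = Δh: det = (-45)·(-40) − 105·(-15) = 3375.
∂h/∂x = [(-0.07)·(-40) − (+0.11)·(-15)] / 3375 = +0.001319
∂h/∂y = [(-45)·(+0.11) − 105·(-0.07)] / 3375 = +0.0007111
|∇h| = √(0.001319² + 0.0007111²) = 0.001498

0.00150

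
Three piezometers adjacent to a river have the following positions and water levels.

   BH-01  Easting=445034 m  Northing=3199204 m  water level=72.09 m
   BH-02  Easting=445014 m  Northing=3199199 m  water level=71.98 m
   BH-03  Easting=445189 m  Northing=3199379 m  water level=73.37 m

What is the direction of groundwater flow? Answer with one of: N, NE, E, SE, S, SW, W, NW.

With h = a·x + b·y + c and BH-01 as origin, the differences give:
  (-20)·a + (-5)·b = -0.11
  155·a + 175·b = +1.28
Eliminate b (×175 and ×(-5), subtract): -2725·a = -12.850 → a = ∂h/∂x = +0.004716
Back-substitute: b = ∂h/∂y = +0.003138.
Flow = −∇h = (-0.004716 east, -0.003138 north), which points southwest.

SW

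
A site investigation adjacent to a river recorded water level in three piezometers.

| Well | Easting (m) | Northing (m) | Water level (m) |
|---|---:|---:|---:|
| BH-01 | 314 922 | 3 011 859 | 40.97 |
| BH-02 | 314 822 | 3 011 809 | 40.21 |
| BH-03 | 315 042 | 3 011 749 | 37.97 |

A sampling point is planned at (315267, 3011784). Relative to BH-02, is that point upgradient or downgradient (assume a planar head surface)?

downgradient

Taking BH-01 as reference: BH-02−BH-01 = (-100, -50, -0.76); BH-03−BH-01 = (120, -110, -3.00).
Determinant of the coordinate differences = (-100)·(-110) − 120·(-50) = 17000.
∂h/∂x = [(-0.76)·(-110) − (-3.00)·(-50)] / 17000 = -0.003906
∂h/∂y = [(-100)·(-3.00) − 120·(-0.76)] / 17000 = +0.02301
Head at (315267, 3011784) = 40.97 + (-0.003906)·(345) + (+0.02301)·(-75) = 37.90 m.
That is lower than the 40.21 m at BH-02, so the point is downgradient.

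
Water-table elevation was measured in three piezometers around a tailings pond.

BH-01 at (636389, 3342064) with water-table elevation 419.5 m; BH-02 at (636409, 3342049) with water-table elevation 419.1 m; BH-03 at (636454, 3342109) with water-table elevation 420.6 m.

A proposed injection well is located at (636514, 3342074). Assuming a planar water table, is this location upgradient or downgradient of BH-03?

Three-point gradient (reference BH-01): Δ to BH-02 = (20, -15, -0.4), Δ to BH-03 = (65, 45, +1.1).
∂h/∂x = -0.0008000, ∂h/∂y = +0.02560 (det = 1875).
Head at (636514, 3342074) = 419.5 + (-0.0008000)·(125) + (+0.02560)·(10) = 419.66 m.
That is lower than the 420.6 m at BH-03, so the point is downgradient.

downgradient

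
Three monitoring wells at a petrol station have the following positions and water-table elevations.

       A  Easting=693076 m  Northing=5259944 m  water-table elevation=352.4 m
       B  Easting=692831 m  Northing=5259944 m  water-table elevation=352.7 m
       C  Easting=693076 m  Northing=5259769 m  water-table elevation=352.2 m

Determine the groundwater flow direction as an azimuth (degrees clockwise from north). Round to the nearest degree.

133°

∂h/∂x = (352.7 − 352.4) / (692831 − 693076) = -0.001224
∂h/∂y = (352.2 − 352.4) / (5259769 − 5259944) = +0.001143
Flow direction (−∇h) has components (+0.001224 E, -0.001143 N).
Azimuth = atan2(E, N) = atan2(+0.001224, -0.001143) = 133.0° ≈ 133°.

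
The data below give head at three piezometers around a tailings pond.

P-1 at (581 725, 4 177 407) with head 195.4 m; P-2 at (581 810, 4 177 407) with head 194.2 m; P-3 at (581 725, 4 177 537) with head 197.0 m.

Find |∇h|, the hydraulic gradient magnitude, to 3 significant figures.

0.0187

∂h/∂x = (194.2 − 195.4) / (581810 − 581725) = -0.01412
∂h/∂y = (197.0 − 195.4) / (4177537 − 4177407) = +0.01231
|∇h| = √(-0.01412² + 0.01231²) = 0.01873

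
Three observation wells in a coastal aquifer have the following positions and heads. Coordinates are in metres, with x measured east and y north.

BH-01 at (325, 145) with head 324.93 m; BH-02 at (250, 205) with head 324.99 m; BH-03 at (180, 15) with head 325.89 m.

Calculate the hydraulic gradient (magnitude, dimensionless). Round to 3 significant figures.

Taking BH-01 as reference: BH-02−BH-01 = (-75, 60, +0.06); BH-03−BH-01 = (-145, -130, +0.96).
Determinant of the coordinate differences = (-75)·(-130) − (-145)·60 = 18450.
∂h/∂x = [(+0.06)·(-130) − (+0.96)·60] / 18450 = -0.003545
∂h/∂y = [(-75)·(+0.96) − (-145)·(+0.06)] / 18450 = -0.003431
|∇h| = √(-0.003545² + -0.003431²) = 0.004933

0.00493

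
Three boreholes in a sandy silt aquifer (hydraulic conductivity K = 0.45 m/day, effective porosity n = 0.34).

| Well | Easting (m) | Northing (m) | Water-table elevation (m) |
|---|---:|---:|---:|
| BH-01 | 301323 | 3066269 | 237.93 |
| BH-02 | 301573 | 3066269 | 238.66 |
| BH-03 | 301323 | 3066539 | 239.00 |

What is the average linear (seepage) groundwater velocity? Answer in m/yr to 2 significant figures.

∂h/∂x = (238.66 − 237.93) / (301573 − 301323) = +0.002920
∂h/∂y = (239.00 − 237.93) / (3066539 − 3066269) = +0.003963
|∇h| = √(0.002920² + 0.003963²) = 0.004923
Seepage velocity v = K·i/n = 0.45 × 0.004923 / 0.34 = 0.006516 m/day = 2.38 m/yr.

2.4 m/yr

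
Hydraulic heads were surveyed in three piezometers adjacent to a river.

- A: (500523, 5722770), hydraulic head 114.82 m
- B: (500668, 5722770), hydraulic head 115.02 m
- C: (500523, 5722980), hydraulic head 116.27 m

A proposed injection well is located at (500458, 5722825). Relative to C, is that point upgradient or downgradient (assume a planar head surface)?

∂h/∂x = (115.02 − 114.82) / (500668 − 500523) = +0.001379
∂h/∂y = (116.27 − 114.82) / (5722980 − 5722770) = +0.006905
Head at (500458, 5722825) = 114.82 + (+0.001379)·(-65) + (+0.006905)·(55) = 115.11 m.
That is lower than the 116.27 m at C, so the point is downgradient.

downgradient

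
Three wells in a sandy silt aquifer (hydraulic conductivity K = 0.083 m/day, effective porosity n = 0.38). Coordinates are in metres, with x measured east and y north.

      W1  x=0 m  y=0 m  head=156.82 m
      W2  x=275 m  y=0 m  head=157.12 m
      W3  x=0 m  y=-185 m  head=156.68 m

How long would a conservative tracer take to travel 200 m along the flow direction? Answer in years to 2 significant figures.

∂h/∂x = (157.12 − 156.82) / (275 − 0) = +0.001091
∂h/∂y = (156.68 − 156.82) / (-185 − 0) = +0.0007568
|∇h| = √(0.001091² + 0.0007568²) = 0.001328
Seepage velocity v = K·i/n = 0.083 × 0.001328 / 0.38 = 0.0002901 m/day.
t = 200 / 0.0002901 = 6.894e+05 days = 1.89e+03 years.

1900 years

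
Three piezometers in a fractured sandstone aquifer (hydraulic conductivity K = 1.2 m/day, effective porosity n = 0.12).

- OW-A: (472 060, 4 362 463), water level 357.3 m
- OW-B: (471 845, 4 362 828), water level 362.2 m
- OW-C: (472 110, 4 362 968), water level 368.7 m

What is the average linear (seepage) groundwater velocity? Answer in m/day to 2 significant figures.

0.25 m/day

Differences from OW-A: to OW-B (Δx, Δy, Δh) = (-215, 365, +4.9); to OW-C = (50, 505, +11.4).
Determinant of the coordinate differences = (-215)·505 − 50·365 = -126825.
∂h/∂x = [(+4.9)·505 − (+11.4)·365] / -126825 = +0.01330
∂h/∂y = [(-215)·(+11.4) − 50·(+4.9)] / -126825 = +0.02126
|∇h| = √(0.01330² + 0.02126²) = 0.02508
Seepage velocity v = K·i/n = 1.2 × 0.02508 / 0.12 = 0.2508 m/day.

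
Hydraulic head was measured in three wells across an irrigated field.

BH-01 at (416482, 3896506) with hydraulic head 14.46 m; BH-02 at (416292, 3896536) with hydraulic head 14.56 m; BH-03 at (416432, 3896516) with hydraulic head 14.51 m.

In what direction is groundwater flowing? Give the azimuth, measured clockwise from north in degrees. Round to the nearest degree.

Differences from BH-01: to BH-02 (Δx, Δy, Δh) = (-190, 30, +0.10); to BH-03 = (-50, 10, +0.05).
Solve a·Δx + b·Δy = Δh: det = (-190)·10 − (-50)·30 = -400.
∂h/∂x = [(+0.10)·10 − (+0.05)·30] / -400 = +0.001250
∂h/∂y = [(-190)·(+0.05) − (-50)·(+0.10)] / -400 = +0.01125
Flow direction (−∇h) has components (-0.001250 E, -0.01125 N).
Azimuth = atan2(E, N) = atan2(-0.001250, -0.01125) = 186.3° ≈ 186°.

186°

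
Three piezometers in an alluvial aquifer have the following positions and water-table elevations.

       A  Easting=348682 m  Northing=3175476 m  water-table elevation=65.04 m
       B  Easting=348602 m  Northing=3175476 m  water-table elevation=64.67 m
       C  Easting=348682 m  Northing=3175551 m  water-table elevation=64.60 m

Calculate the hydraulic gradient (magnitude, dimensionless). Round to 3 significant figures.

∂h/∂x = (64.67 − 65.04) / (348602 − 348682) = +0.004625
∂h/∂y = (64.60 − 65.04) / (3175551 − 3175476) = -0.005867
|∇h| = √(0.004625² + -0.005867²) = 0.007471

0.00747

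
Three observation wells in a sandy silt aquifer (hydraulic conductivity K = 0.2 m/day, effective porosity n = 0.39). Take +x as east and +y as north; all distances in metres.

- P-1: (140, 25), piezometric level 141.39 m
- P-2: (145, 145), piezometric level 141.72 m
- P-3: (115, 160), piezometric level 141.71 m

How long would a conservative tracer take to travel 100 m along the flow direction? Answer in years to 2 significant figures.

170 years

With h = a·x + b·y + c and P-1 as origin, the differences give:
  5·a + 120·b = +0.33
  (-25)·a + 135·b = +0.32
Eliminate b (×135 and ×120, subtract): 3675·a = 6.150 → a = ∂h/∂x = +0.001673
Back-substitute: b = ∂h/∂y = +0.002680.
|∇h| = √(0.001673² + 0.002680²) = 0.003159
Seepage velocity v = K·i/n = 0.2 × 0.003159 / 0.39 = 0.00162 m/day.
t = 100 / 0.00162 = 6.173e+04 days = 169 years.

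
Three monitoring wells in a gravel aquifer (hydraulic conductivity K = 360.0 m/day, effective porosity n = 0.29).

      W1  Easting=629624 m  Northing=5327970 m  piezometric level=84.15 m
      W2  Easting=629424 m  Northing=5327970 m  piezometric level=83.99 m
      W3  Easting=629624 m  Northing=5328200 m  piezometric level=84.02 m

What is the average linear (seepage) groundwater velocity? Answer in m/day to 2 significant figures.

1.2 m/day

∂h/∂x = (83.99 − 84.15) / (629424 − 629624) = +0.0008000
∂h/∂y = (84.02 − 84.15) / (5328200 − 5327970) = -0.0005652
|∇h| = √(0.0008000² + -0.0005652²) = 0.0009795
Seepage velocity v = K·i/n = 360.0 × 0.0009795 / 0.29 = 1.216 m/day.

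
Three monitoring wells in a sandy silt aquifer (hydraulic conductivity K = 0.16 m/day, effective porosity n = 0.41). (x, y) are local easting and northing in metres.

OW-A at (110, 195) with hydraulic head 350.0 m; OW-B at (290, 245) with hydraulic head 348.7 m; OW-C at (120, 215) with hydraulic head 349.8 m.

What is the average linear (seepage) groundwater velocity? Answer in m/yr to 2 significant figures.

1.3 m/yr

Differences from OW-A: to OW-B (Δx, Δy, Δh) = (180, 50, -1.3); to OW-C = (10, 20, -0.2).
Determinant of the coordinate differences = 180·20 − 10·50 = 3100.
∂h/∂x = [(-1.3)·20 − (-0.2)·50] / 3100 = -0.005161
∂h/∂y = [180·(-0.2) − 10·(-1.3)] / 3100 = -0.007419
|∇h| = √(-0.005161² + -0.007419²) = 0.009038
Seepage velocity v = K·i/n = 0.16 × 0.009038 / 0.41 = 0.003527 m/day = 1.288 m/yr.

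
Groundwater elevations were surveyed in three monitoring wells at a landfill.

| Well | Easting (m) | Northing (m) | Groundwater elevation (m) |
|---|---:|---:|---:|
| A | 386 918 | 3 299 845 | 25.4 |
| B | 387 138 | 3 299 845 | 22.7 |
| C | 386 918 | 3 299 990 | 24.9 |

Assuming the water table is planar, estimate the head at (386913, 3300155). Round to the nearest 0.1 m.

∂h/∂x = (22.7 − 25.4) / (387138 − 386918) = -0.01227
∂h/∂y = (24.9 − 25.4) / (3299990 − 3299845) = -0.003448
h(386913, 3300155) = 25.4 + (-0.01227)·(-5) + (-0.003448)·(310) = 25.4 +0.061 -1.069 = 24.392 m.

24.4 m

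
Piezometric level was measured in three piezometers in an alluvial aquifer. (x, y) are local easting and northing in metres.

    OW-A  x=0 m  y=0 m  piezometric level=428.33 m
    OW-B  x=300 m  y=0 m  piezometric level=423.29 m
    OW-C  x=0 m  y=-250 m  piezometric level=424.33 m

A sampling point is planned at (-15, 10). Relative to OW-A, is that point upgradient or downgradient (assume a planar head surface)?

∂h/∂x = (423.29 − 428.33) / (300 − 0) = -0.01680
∂h/∂y = (424.33 − 428.33) / (-250 − 0) = +0.01600
Head at (-15, 10) = 428.33 + (-0.01680)·(-15) + (+0.01600)·(10) = 428.74 m.
That is higher than the 428.33 m at OW-A, so the point is upgradient.

upgradient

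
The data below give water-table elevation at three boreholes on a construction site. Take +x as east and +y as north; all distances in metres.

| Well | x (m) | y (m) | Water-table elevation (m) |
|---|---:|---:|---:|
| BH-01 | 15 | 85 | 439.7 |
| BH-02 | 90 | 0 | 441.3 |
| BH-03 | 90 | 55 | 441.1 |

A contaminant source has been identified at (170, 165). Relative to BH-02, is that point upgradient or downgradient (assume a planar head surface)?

With h = a·x + b·y + c and BH-01 as origin, the differences give:
  75·a + (-85)·b = +1.6
  75·a + (-30)·b = +1.4
Eliminate b (×(-30) and ×(-85), subtract): 4125·a = 71.00 → a = ∂h/∂x = +0.01721
Back-substitute: b = ∂h/∂y = -0.003636.
Head at (170, 165) = 439.7 + (+0.01721)·(155) + (-0.003636)·(80) = 442.08 m.
That is higher than the 441.3 m at BH-02, so the point is upgradient.

upgradient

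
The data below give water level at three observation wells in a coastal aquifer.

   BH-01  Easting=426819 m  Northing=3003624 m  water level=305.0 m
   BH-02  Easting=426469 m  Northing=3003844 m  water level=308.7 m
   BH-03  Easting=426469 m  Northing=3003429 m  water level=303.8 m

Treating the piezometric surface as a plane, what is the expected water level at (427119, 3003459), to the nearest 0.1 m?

302.1 m

With h = a·x + b·y + c and BH-01 as origin, the differences give:
  (-350)·a + 220·b = +3.7
  (-350)·a + (-195)·b = -1.2
Eliminate b (×(-195) and ×220, subtract): 145250·a = -457.50 → a = ∂h/∂x = -0.003150
Back-substitute: b = ∂h/∂y = +0.01181.
h(427119, 3003459) = 305.0 + (-0.003150)·(300) + (+0.01181)·(-165) = 305.0 -0.945 -1.948 = 302.107 m.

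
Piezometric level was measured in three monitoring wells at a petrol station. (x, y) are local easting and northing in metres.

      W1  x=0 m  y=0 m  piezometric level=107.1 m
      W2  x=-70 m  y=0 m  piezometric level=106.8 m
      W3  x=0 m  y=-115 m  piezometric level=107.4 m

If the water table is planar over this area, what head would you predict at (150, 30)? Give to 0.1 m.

107.7 m

∂h/∂x = (106.8 − 107.1) / (-70 − 0) = +0.004286
∂h/∂y = (107.4 − 107.1) / (-115 − 0) = -0.002609
h(150, 30) = 107.1 + (+0.004286)·(150) + (-0.002609)·(30) = 107.1 +0.643 -0.078 = 107.665 m.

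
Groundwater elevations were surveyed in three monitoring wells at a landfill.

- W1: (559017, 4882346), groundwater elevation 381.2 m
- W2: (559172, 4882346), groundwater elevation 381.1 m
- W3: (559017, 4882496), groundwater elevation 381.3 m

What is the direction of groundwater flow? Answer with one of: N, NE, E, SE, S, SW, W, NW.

SE

∂h/∂x = (381.1 − 381.2) / (559172 − 559017) = -0.0006452
∂h/∂y = (381.3 − 381.2) / (4882496 − 4882346) = +0.0006667
Flow = −∇h = (+0.0006452 east, -0.0006667 north), which points southeast.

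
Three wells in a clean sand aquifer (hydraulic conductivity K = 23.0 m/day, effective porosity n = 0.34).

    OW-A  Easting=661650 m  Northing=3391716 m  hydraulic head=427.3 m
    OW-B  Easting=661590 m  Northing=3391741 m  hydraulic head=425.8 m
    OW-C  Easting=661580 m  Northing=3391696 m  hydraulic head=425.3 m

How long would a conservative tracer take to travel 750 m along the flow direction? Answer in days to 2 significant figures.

400 days

Three-point gradient (reference OW-A): Δ to OW-B = (-60, 25, -1.5), Δ to OW-C = (-70, -20, -2.0).
∂h/∂x = +0.02712, ∂h/∂y = +0.005085 (det = 2950).
|∇h| = √(0.02712² + 0.005085²) = 0.02759
Seepage velocity v = K·i/n = 23.0 × 0.02759 / 0.34 = 1.866 m/day.
t = 750 / 1.866 = 401.9 days.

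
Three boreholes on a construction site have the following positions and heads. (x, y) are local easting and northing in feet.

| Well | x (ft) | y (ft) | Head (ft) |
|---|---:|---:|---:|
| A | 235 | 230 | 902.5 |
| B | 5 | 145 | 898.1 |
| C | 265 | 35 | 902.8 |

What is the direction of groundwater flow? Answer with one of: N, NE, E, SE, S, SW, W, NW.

W

Taking A as reference: B−A = (-230, -85, -4.4); C−A = (30, -195, +0.3).
Solve a·Δx + b·Δy = Δh: det = (-230)·(-195) − 30·(-85) = 47400.
∂h/∂x = [(-4.4)·(-195) − (+0.3)·(-85)] / 47400 = +0.01864
∂h/∂y = [(-230)·(+0.3) − 30·(-4.4)] / 47400 = +0.001329
Flow = −∇h = (-0.01864 east, -0.001329 north), which points west.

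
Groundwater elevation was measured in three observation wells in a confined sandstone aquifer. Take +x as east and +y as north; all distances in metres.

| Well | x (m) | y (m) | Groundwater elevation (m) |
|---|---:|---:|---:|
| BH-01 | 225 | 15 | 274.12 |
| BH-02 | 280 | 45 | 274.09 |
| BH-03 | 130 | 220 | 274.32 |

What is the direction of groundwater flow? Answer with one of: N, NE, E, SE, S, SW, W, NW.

SE

Taking BH-01 as reference: BH-02−BH-01 = (55, 30, -0.03); BH-03−BH-01 = (-95, 205, +0.20).
Determinant of the coordinate differences = 55·205 − (-95)·30 = 14125.
∂h/∂x = [(-0.03)·205 − (+0.20)·30] / 14125 = -0.0008602
∂h/∂y = [55·(+0.20) − (-95)·(-0.03)] / 14125 = +0.0005770
Flow = −∇h = (+0.0008602 east, -0.0005770 north), which points southeast.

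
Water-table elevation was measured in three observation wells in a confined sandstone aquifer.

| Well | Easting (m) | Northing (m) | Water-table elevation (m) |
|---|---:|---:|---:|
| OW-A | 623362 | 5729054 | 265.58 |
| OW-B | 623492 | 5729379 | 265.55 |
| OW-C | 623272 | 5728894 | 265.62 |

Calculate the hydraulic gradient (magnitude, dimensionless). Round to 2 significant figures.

Taking OW-A as reference: OW-B−OW-A = (130, 325, -0.03); OW-C−OW-A = (-90, -160, +0.04).
Solve a·Δx + b·Δy = Δh: det = 130·(-160) − (-90)·325 = 8450.
∂h/∂x = [(-0.03)·(-160) − (+0.04)·325] / 8450 = -0.0009704
∂h/∂y = [130·(+0.04) − (-90)·(-0.03)] / 8450 = +0.0002959
|∇h| = √(-0.0009704² + 0.0002959²) = 0.001015

0.0010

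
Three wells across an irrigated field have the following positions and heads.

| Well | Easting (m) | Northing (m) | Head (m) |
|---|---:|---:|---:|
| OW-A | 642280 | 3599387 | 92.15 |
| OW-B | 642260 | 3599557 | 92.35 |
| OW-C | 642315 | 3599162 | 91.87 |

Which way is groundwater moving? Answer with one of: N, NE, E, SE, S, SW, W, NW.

SE

Differences from OW-A: to OW-B (Δx, Δy, Δh) = (-20, 170, +0.20); to OW-C = (35, -225, -0.28).
Determinant of the coordinate differences = (-20)·(-225) − 35·170 = -1450.
∂h/∂x = [(+0.20)·(-225) − (-0.28)·170] / -1450 = -0.001793
∂h/∂y = [(-20)·(-0.28) − 35·(+0.20)] / -1450 = +0.0009655
Flow = −∇h = (+0.001793 east, -0.0009655 north), which points southeast.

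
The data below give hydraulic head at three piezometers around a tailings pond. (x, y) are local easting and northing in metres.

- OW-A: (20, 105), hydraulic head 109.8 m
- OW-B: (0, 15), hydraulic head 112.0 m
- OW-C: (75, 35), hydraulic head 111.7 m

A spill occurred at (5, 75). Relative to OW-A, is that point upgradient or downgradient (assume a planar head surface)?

upgradient

Three-point gradient (reference OW-A): Δ to OW-B = (-20, -90, +2.2), Δ to OW-C = (55, -70, +1.9).
∂h/∂x = +0.002677, ∂h/∂y = -0.02504 (det = 6350).
Head at (5, 75) = 109.8 + (+0.002677)·(-15) + (-0.02504)·(-30) = 110.51 m.
That is higher than the 109.8 m at OW-A, so the point is upgradient.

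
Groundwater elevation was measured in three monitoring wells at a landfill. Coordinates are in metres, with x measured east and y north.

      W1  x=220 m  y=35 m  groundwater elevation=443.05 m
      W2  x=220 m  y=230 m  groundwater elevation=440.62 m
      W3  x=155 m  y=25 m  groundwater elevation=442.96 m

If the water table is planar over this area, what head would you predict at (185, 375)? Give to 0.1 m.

Taking W1 as reference: W2−W1 = (0, 195, -2.43); W3−W1 = (-65, -10, -0.09).
Solve a·Δx + b·Δy = Δh: det = 0·(-10) − (-65)·195 = 12675.
∂h/∂x = [(-2.43)·(-10) − (-0.09)·195] / 12675 = +0.003302
∂h/∂y = [0·(-0.09) − (-65)·(-2.43)] / 12675 = -0.01246
h(185, 375) = 443.05 + (+0.003302)·(-35) + (-0.01246)·(340) = 443.05 -0.116 -4.237 = 438.698 m.

438.7 m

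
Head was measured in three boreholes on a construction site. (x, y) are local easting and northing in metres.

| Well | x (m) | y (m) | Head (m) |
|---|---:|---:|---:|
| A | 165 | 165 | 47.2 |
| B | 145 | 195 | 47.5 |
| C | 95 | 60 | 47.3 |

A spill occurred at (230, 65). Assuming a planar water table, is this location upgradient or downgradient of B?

Taking A as reference: B−A = (-20, 30, +0.3); C−A = (-70, -105, +0.1).
Solve a·Δx + b·Δy = Δh: det = (-20)·(-105) − (-70)·30 = 4200.
∂h/∂x = [(+0.3)·(-105) − (+0.1)·30] / 4200 = -0.008214
∂h/∂y = [(-20)·(+0.1) − (-70)·(+0.3)] / 4200 = +0.004524
Head at (230, 65) = 47.2 + (-0.008214)·(65) + (+0.004524)·(-100) = 46.21 m.
That is lower than the 47.5 m at B, so the point is downgradient.

downgradient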